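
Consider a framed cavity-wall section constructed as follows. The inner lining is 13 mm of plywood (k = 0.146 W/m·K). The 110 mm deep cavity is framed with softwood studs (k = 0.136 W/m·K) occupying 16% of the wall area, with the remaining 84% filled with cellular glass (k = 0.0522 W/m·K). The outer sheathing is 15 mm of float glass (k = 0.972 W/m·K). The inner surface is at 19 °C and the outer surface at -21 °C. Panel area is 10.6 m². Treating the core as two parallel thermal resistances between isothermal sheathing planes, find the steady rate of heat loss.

Sheathing layers in series; stud and cavity paths in parallel between them.
R_inner = 0.013/(0.146×10.6) = 0.0084 K/W
R_stud  = 0.11/(0.136×0.16×10.6) = 0.4769 K/W
R_cav   = 0.11/(0.0522×0.84×10.6) = 0.2367 K/W
1/R_core = 1/R_stud + 1/R_cav → R_core = 0.1582 K/W
R_outer = 0.015/(0.972×10.6) = 0.001456 K/W
R_total = 0.168 K/W
Q = ΔT/R_total = 40/0.168

Q ≈ 238 W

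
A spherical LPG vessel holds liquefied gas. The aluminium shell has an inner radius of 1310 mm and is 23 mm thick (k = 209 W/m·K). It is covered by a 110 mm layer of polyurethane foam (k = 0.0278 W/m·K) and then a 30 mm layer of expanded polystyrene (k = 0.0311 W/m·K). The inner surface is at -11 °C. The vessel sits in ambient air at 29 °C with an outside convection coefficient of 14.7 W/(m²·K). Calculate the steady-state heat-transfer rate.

For a spherical shell R = (1/r₁ − 1/r₂)/(4πk); film R = 1/(h·4πr²). In series:
R_aluminium shell = (1/1.31 − 1/1.333)/(4π×209) = 5.015×10^-6 K/W
R_polyurethane foam = (1/1.333 − 1/1.443)/(4π×0.0278) = 0.1637 K/W
R_expanded polystyrene = (1/1.443 − 1/1.473)/(4π×0.0311) = 0.03611 K/W
R_outer film = 1/(h·4πr_o²) = 1/(14.7×4π×1.473²) = 0.002495 K/W
R_total = 0.2023 K/W
Q = ΔT/R_total = 40/0.2023

Q ≈ 198 W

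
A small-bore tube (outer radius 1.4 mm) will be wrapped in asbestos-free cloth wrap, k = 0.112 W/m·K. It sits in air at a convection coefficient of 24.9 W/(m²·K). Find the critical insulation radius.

For a cylinder r_cr = k/h = 0.112/24.9
r_cr = 4.5 mm; since the bare radius (1.4 mm) is below r_cr, adding a thin layer of insulation will *increase* heat loss.

r_cr ≈ 4.5 mm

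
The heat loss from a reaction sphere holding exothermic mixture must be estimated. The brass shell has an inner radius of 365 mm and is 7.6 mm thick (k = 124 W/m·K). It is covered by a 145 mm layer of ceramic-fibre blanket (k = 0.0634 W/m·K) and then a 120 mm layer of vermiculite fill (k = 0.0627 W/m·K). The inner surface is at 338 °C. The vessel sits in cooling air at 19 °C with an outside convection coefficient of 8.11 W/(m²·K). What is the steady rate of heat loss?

Q ≈ 223 W

Each spherical layer contributes R = (1/r_i − 1/r_o)/(4πk):
R_brass shell = (1/0.365 − 1/0.3726)/(4π×124) = 3.586×10^-5 K/W
R_ceramic-fibre blanket = (1/0.3726 − 1/0.5176)/(4π×0.0634) = 0.9437 K/W
R_vermiculite fill = (1/0.5176 − 1/0.6376)/(4π×0.0627) = 0.4615 K/W
R_outer film = 1/(h·4πr_o²) = 1/(8.11×4π×0.6376²) = 0.02414 K/W
R_total = 1.429 K/W
Q = ΔT/R_total = 319/1.429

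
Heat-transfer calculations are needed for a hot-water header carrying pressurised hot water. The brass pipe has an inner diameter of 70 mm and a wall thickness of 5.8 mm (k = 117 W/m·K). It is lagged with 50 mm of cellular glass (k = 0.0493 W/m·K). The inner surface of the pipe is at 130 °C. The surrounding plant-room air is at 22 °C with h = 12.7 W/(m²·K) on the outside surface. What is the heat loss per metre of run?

Cylindrical conduction, so R = ln(r₂/r₁)/(2πkL) per layer, in series:
R_brass pipe wall = ln(40.8/35)/(2π×117×1) = 2.086×10^-4 K/W
R_cellular glass = ln(90.8/40.8)/(2π×0.0493×1) = 2.583 K/W
R_outer film = 1/(h_o·2πr_oL) = 1/(12.7×2π×0.0908×1) = 0.138 K/W
R_total = 2.721 K/W
Q = ΔT/R_total = 108/2.721

q′ ≈ 39.7 W/m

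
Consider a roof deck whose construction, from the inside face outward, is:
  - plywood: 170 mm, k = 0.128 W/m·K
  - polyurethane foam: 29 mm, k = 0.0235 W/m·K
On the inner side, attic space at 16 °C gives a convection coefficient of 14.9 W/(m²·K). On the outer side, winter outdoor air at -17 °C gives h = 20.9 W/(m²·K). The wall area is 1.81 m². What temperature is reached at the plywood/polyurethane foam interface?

T ≈ -1.2 °C

Series thermal resistances:
R_inner film = 1/(h_i·A) = 1/(14.9×1.81) = 0.03708 K/W
R_plywood = L/(kA) = 0.17/(0.128×1.81) = 0.7338 K/W
R_polyurethane foam = L/(kA) = 0.029/(0.0235×1.81) = 0.6818 K/W
R_outer film = 1/(h_o·A) = 1/(20.9×1.81) = 0.02643 K/W
R_total = 1.479 K/W;  Q = ΔT/R_total = 33/1.479 = 22.31 W
T_interface = T_inner − Q·ΣR(inner→interface) = 16 − 22.3×0.7709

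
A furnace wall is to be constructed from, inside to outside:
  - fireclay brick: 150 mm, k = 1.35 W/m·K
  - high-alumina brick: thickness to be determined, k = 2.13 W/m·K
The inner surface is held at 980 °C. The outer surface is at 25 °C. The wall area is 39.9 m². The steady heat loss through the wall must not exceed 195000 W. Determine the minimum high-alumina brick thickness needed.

Model the wall as resistances in series:
R_fireclay brick = L/(kA) = 0.15/(1.35×39.9) = 0.002785 K/W
Sum of the known resistances R_other = 0.002785 K/W
Required total resistance R_tot = ΔT/Q_allow = 955/195000 = 0.004897 K/W
R_high-alumina brick = R_tot − R_other = 0.002113 K/W
L = R·k·A = 0.002113×2.13×39.9

L ≈ 180 mm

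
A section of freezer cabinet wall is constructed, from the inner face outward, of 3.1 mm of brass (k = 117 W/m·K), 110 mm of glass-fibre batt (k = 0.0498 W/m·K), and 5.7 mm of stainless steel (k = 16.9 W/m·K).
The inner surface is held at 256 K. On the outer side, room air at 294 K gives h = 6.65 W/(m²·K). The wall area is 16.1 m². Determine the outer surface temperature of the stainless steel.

Series thermal resistances:
R_brass = L/(kA) = 0.0031/(117×16.1) = 1.646×10^-6 K/W
R_glass-fibre batt = L/(kA) = 0.11/(0.0498×16.1) = 0.1372 K/W
R_stainless steel = L/(kA) = 0.0057/(16.9×16.1) = 2.095×10^-5 K/W
R_outer film = 1/(h_o·A) = 1/(6.65×16.1) = 0.00934 K/W
R_total = 0.1466 K/W;  Q = ΔT/R_total = 38/0.1466 = 259.3 W
T_interface = T_inner + Q·ΣR(inner→interface) = 256 + 259×0.1372

T ≈ 292 K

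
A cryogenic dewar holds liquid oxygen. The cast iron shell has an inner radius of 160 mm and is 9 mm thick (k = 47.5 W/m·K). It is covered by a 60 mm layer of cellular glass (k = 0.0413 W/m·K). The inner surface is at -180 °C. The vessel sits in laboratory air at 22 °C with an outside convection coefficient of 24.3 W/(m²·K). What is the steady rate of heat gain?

Radial (spherical) resistances in series:
R_cast iron shell = (1/0.16 − 1/0.169)/(4π×47.5) = 5.576×10^-4 K/W
R_cellular glass = (1/0.169 − 1/0.229)/(4π×0.0413) = 2.987 K/W
R_outer film = 1/(h·4πr_o²) = 1/(24.3×4π×0.229²) = 0.06245 K/W
R_total = 3.05 K/W
Q = ΔT/R_total = 202/3.05

Q ≈ 66.2 W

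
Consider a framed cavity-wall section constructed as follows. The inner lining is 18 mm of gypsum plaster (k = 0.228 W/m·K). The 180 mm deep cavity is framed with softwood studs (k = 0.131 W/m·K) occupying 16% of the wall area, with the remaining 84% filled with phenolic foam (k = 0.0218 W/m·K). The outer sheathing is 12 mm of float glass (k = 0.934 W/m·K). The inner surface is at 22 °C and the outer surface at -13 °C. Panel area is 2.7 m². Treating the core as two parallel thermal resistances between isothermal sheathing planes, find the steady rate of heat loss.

Sheathing layers in series; stud and cavity paths in parallel between them.
R_inner = 0.018/(0.228×2.7) = 0.02924 K/W
R_stud  = 0.18/(0.131×0.16×2.7) = 3.181 K/W
R_cav   = 0.18/(0.0218×0.84×2.7) = 3.641 K/W
1/R_core = 1/R_stud + 1/R_cav → R_core = 1.698 K/W
R_outer = 0.012/(0.934×2.7) = 0.004759 K/W
R_total = 1.732 K/W
Q = ΔT/R_total = 35/1.732

Q ≈ 20.2 W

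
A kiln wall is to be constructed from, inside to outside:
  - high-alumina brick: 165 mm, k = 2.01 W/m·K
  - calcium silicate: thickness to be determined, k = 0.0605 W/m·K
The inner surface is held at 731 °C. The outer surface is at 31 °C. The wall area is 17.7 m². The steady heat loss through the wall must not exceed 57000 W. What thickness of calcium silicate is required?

Series thermal resistances:
R_high-alumina brick = L/(kA) = 0.165/(2.01×17.7) = 0.004638 K/W
Sum of the known resistances R_other = 0.004638 K/W
Required total resistance R_tot = ΔT/Q_allow = 700/57000 = 0.01228 K/W
R_calcium silicate = R_tot − R_other = 0.007643 K/W
L = R·k·A = 0.007643×0.0605×17.7

L ≈ 8.18 mm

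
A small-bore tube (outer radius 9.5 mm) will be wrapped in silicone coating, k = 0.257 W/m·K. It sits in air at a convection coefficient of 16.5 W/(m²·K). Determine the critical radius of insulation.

For a cylinder r_cr = k/h = 0.257/16.5
r_cr = 15.6 mm; since the bare radius (9.5 mm) is below r_cr, adding a thin layer of insulation will *increase* heat loss.

r_cr ≈ 15.6 mm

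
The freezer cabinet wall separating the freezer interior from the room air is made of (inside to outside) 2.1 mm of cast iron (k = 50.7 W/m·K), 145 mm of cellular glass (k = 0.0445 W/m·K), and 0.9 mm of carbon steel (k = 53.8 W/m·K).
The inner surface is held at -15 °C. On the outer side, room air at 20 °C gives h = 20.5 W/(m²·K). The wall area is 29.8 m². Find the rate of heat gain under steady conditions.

Treating each layer as a thermal resistance in series:
R_cast iron = L/(kA) = 0.0021/(50.7×29.8) = 1.39×10^-6 K/W
R_cellular glass = L/(kA) = 0.145/(0.0445×29.8) = 0.1093 K/W
R_carbon steel = L/(kA) = 0.0009/(53.8×29.8) = 5.614×10^-7 K/W
R_outer film = 1/(h_o·A) = 1/(20.5×29.8) = 0.001637 K/W
R_total = 0.111 K/W
Q = ΔT / R_total = 35 / 0.111

Q ≈ 315 W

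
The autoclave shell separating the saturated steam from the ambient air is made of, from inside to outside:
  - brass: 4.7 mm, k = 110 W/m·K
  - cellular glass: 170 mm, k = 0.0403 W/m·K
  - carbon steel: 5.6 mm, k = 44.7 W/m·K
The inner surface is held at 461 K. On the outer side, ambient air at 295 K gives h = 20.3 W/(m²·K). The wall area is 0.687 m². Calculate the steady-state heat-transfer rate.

Q ≈ 26.7 W

Using the resistance-network approach (series):
R_brass = L/(kA) = 0.0047/(110×0.687) = 6.219×10^-5 K/W
R_cellular glass = L/(kA) = 0.17/(0.0403×0.687) = 6.14 K/W
R_carbon steel = L/(kA) = 0.0056/(44.7×0.687) = 1.824×10^-4 K/W
R_outer film = 1/(h_o·A) = 1/(20.3×0.687) = 0.0717 K/W
R_total = 6.212 K/W
Q = ΔT / R_total = 166 / 6.212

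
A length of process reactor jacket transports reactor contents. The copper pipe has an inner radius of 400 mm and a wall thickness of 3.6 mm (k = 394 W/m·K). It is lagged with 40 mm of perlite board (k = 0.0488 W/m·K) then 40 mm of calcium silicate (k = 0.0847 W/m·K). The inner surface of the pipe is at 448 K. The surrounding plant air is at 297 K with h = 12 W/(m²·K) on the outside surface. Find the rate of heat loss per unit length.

For a radial system each layer contributes R = ln(r_out/r_in)/(2πkL); films add R = 1/(hA).
R_copper pipe wall = ln(403.6/400)/(2π×394×1) = 3.619×10^-6 K/W
R_perlite board = ln(443.6/403.6)/(2π×0.0488×1) = 0.3082 K/W
R_calcium silicate = ln(483.6/443.6)/(2π×0.0847×1) = 0.1622 K/W
R_outer film = 1/(h_o·2πr_oL) = 1/(12×2π×0.4836×1) = 0.02743 K/W
R_total = 0.4979 K/W
Q = ΔT/R_total = 151/0.4979

q′ ≈ 303 W/m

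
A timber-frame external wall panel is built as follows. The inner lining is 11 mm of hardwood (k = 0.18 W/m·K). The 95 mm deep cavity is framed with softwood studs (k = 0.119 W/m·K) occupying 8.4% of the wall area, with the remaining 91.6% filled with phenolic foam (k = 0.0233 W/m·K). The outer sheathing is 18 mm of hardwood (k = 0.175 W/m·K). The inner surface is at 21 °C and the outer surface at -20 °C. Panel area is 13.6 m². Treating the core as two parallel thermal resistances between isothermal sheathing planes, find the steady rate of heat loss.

Q ≈ 175 W

Sheathing layers in series; stud and cavity paths in parallel between them.
R_inner = 0.011/(0.18×13.6) = 0.004493 K/W
R_stud  = 0.095/(0.119×0.084×13.6) = 0.6988 K/W
R_cav   = 0.095/(0.0233×0.916×13.6) = 0.3273 K/W
1/R_core = 1/R_stud + 1/R_cav → R_core = 0.2229 K/W
R_outer = 0.018/(0.175×13.6) = 0.007563 K/W
R_total = 0.235 K/W
Q = ΔT/R_total = 41/0.235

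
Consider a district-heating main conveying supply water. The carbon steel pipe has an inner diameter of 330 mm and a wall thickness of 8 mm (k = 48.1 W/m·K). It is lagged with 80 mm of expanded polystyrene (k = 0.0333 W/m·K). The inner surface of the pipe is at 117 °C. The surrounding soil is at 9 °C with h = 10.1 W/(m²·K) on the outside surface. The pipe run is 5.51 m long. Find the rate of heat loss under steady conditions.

Q ≈ 317 W

Cylindrical conduction, so R = ln(r₂/r₁)/(2πkL) per layer, in series:
R_carbon steel pipe wall = ln(173/165)/(2π×48.1×5.51) = 2.843×10^-5 K/W
R_expanded polystyrene = ln(253/173)/(2π×0.0333×5.51) = 0.3297 K/W
R_outer film = 1/(h_o·2πr_oL) = 1/(10.1×2π×0.253×5.51) = 0.0113 K/W
R_total = 0.341 K/W
Q = ΔT/R_total = 108/0.341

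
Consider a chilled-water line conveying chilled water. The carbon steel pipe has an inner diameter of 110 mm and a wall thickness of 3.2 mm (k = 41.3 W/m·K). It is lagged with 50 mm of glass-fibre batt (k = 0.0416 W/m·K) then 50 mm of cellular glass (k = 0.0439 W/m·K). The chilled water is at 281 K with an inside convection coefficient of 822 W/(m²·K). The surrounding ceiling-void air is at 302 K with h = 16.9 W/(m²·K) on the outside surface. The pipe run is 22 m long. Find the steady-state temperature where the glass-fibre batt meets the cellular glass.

T ≈ 294 K

Per-layer cylindrical resistances, series-summed:
R_inner film = 1/(h_i·2πr₁L) = 1/(822×2π×0.055×22) = 1.6×10^-4 K/W
R_carbon steel pipe wall = ln(58.2/55)/(2π×41.3×22) = 9.906×10^-6 K/W
R_glass-fibre batt = ln(108.2/58.2)/(2π×0.0416×22) = 0.1078 K/W
R_cellular glass = ln(158.2/108.2)/(2π×0.0439×22) = 0.0626 K/W
R_outer film = 1/(h_o·2πr_oL) = 1/(16.9×2π×0.1582×22) = 0.002706 K/W
R_total = 0.1733 K/W
Q = ΔT/R_total = 21/0.1733
Q = 121 W
T_interface = T_inner + Q·ΣR(inner→interface) = 281 + 121×0.108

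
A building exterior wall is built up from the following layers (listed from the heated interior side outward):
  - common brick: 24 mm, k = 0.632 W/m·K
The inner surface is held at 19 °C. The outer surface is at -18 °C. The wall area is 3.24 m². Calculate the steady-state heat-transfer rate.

Model the wall as resistances in series:
R_common brick = L/(kA) = 0.024/(0.632×3.24) = 0.01172 K/W
R_total = 0.01172 K/W
Q = ΔT / R_total = 37 / 0.01172

Q ≈ 3160 W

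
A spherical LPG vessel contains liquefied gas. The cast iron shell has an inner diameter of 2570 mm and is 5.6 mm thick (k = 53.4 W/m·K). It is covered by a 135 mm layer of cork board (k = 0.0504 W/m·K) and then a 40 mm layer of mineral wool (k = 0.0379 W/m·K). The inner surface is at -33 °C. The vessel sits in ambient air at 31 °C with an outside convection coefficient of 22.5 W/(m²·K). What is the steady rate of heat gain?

Radial (spherical) resistances in series:
R_cast iron shell = (1/1.285 − 1/1.2906)/(4π×53.4) = 5.032×10^-6 K/W
R_cork board = (1/1.2906 − 1/1.4256)/(4π×0.0504) = 0.1159 K/W
R_mineral wool = (1/1.4256 − 1/1.4656)/(4π×0.0379) = 0.0402 K/W
R_outer film = 1/(h·4πr_o²) = 1/(22.5×4π×1.4656²) = 0.001647 K/W
R_total = 0.1577 K/W
Q = ΔT/R_total = 64/0.1577

Q ≈ 406 W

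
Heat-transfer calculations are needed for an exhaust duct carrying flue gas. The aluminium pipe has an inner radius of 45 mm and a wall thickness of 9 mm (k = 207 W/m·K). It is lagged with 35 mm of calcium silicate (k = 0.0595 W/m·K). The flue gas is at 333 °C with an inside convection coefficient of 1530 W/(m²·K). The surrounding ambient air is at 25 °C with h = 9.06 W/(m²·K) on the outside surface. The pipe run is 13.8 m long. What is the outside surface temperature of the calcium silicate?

Radial resistances (cylindrical: R_cond = ln(r_o/r_i)/(2πkL), R_conv = 1/(h·2πrL)):
R_inner film = 1/(h_i·2πr₁L) = 1/(1530×2π×0.045×13.8) = 1.675×10^-4 K/W
R_aluminium pipe wall = ln(54/45)/(2π×207×13.8) = 1.016×10^-5 K/W
R_calcium silicate = ln(89/54)/(2π×0.0595×13.8) = 0.09685 K/W
R_outer film = 1/(h_o·2πr_oL) = 1/(9.06×2π×0.089×13.8) = 0.0143 K/W
R_total = 0.1113 K/W
Q = ΔT/R_total = 308/0.1113
Q = 2770 W
T_interface = T_inner − Q·ΣR(inner→interface) = 333 − 2770×0.09703

T ≈ 64.6 °C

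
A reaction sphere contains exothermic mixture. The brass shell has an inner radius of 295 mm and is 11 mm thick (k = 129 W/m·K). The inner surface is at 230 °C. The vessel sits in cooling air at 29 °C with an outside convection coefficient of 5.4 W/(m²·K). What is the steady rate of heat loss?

Radial (spherical) resistances in series:
R_brass shell = (1/0.295 − 1/0.306)/(4π×129) = 7.517×10^-5 K/W
R_outer film = 1/(h·4πr_o²) = 1/(5.4×4π×0.306²) = 0.1574 K/W
R_total = 0.1575 K/W
Q = ΔT/R_total = 201/0.1575

Q ≈ 1280 W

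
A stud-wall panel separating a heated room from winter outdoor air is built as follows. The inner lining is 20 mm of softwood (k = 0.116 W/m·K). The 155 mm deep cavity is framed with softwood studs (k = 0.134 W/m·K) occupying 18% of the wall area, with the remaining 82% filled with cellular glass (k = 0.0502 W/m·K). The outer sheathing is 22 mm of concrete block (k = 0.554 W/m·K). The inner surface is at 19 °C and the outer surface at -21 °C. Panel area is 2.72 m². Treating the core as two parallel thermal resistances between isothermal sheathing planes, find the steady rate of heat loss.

Q ≈ 42.1 W

Sheathing layers in series; stud and cavity paths in parallel between them.
R_inner = 0.02/(0.116×2.72) = 0.06339 K/W
R_stud  = 0.155/(0.134×0.18×2.72) = 2.363 K/W
R_cav   = 0.155/(0.0502×0.82×2.72) = 1.384 K/W
1/R_core = 1/R_stud + 1/R_cav → R_core = 0.8729 K/W
R_outer = 0.022/(0.554×2.72) = 0.0146 K/W
R_total = 0.9509 K/W
Q = ΔT/R_total = 40/0.9509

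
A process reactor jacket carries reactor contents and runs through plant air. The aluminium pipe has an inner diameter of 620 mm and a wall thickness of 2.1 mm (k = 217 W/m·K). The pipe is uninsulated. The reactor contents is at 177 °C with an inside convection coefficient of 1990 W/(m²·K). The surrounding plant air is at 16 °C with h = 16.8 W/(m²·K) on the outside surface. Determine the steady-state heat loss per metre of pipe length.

Per-layer cylindrical resistances, series-summed:
R_inner film = 1/(h_i·2πr₁L) = 1/(1990×2π×0.31×1) = 2.58×10^-4 K/W
R_aluminium pipe wall = ln(312.1/310)/(2π×217×1) = 4.952×10^-6 K/W
R_outer film = 1/(h_o·2πr_oL) = 1/(16.8×2π×0.3121×1) = 0.03035 K/W
R_total = 0.03062 K/W
Q = ΔT/R_total = 161/0.03062

q′ ≈ 5260 W/m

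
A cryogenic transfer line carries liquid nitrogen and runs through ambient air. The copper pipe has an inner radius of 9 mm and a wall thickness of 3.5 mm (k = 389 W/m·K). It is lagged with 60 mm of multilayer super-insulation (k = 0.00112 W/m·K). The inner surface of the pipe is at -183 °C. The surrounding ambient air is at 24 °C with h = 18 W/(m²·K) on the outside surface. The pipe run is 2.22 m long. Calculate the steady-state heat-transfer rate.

Q ≈ 1.84 W

For a radial system each layer contributes R = ln(r_out/r_in)/(2πkL); films add R = 1/(hA).
R_copper pipe wall = ln(12.5/9)/(2π×389×2.22) = 6.054×10^-5 K/W
R_multilayer super-insulation = ln(72.5/12.5)/(2π×0.00112×2.22) = 112.5 K/W
R_outer film = 1/(h_o·2πr_oL) = 1/(18×2π×0.0725×2.22) = 0.05494 K/W
R_total = 112.6 K/W
Q = ΔT/R_total = 207/112.6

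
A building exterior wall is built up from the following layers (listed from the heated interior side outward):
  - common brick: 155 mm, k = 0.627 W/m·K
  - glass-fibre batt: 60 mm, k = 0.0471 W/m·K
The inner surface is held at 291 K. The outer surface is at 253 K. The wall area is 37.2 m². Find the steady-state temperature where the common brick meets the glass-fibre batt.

T ≈ 285 K

Treating each layer as a thermal resistance in series:
R_common brick = L/(kA) = 0.155/(0.627×37.2) = 0.006645 K/W
R_glass-fibre batt = L/(kA) = 0.06/(0.0471×37.2) = 0.03424 K/W
R_total = 0.04089 K/W;  Q = ΔT/R_total = 38/0.04089 = 929.3 W
T_interface = T_inner − Q·ΣR(inner→interface) = 291 − 929×0.006645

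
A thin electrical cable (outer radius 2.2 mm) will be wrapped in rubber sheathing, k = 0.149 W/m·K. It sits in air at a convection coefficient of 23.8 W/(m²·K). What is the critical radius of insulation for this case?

r_cr ≈ 6.26 mm

For a cylinder r_cr = k/h = 0.149/23.8
r_cr = 6.26 mm; since the bare radius (2.2 mm) is below r_cr, adding a thin layer of insulation will *increase* heat loss.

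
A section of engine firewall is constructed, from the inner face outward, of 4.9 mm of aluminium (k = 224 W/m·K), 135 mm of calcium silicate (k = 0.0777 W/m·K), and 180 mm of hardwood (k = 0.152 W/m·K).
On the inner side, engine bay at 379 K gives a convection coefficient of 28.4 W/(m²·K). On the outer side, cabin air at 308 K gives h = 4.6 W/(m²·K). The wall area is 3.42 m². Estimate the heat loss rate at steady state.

Q ≈ 76.5 W

Using the resistance-network approach (series):
R_inner film = 1/(h_i·A) = 1/(28.4×3.42) = 0.0103 K/W
R_aluminium = L/(kA) = 0.0049/(224×3.42) = 6.396×10^-6 K/W
R_calcium silicate = L/(kA) = 0.135/(0.0777×3.42) = 0.508 K/W
R_hardwood = L/(kA) = 0.18/(0.152×3.42) = 0.3463 K/W
R_outer film = 1/(h_o·A) = 1/(4.6×3.42) = 0.06356 K/W
R_total = 0.9282 K/W
Q = ΔT / R_total = 71 / 0.9282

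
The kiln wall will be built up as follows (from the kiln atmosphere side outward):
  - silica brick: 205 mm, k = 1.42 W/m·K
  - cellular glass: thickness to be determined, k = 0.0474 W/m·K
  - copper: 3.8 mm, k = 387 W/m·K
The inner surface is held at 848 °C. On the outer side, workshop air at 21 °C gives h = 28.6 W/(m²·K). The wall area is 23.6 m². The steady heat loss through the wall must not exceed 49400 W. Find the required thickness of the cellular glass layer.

L ≈ 10.2 mm

Using the resistance-network approach (series):
R_silica brick = L/(kA) = 0.205/(1.42×23.6) = 0.006117 K/W
R_copper = L/(kA) = 0.0038/(387×23.6) = 4.161×10^-7 K/W
R_outer film = 1/(h_o·A) = 1/(28.6×23.6) = 0.001482 K/W
Sum of the known resistances R_other = 0.007599 K/W
Required total resistance R_tot = ΔT/Q_allow = 827/49400 = 0.01674 K/W
R_cellular glass = R_tot − R_other = 0.009142 K/W
L = R·k·A = 0.009142×0.0474×23.6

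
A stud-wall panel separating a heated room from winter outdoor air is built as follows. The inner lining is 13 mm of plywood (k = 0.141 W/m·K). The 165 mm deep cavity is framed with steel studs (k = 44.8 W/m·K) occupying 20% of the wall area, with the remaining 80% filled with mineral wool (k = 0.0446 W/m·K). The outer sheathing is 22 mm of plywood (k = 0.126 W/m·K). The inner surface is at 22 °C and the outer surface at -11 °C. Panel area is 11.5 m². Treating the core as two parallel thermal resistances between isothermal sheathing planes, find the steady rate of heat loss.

Sheathing layers in series; stud and cavity paths in parallel between them.
R_inner = 0.013/(0.141×11.5) = 0.008017 K/W
R_stud  = 0.165/(44.8×0.2×11.5) = 0.001601 K/W
R_cav   = 0.165/(0.0446×0.8×11.5) = 0.4021 K/W
1/R_core = 1/R_stud + 1/R_cav → R_core = 0.001595 K/W
R_outer = 0.022/(0.126×11.5) = 0.01518 K/W
R_total = 0.0248 K/W
Q = ΔT/R_total = 33/0.0248

Q ≈ 1330 W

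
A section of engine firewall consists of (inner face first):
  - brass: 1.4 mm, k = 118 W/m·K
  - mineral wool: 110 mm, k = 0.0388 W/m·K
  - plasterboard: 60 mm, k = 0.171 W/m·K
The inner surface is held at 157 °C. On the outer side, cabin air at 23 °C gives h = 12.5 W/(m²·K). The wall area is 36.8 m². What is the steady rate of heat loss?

Q ≈ 1510 W

Model the wall as resistances in series:
R_brass = L/(kA) = 0.0014/(118×36.8) = 3.224×10^-7 K/W
R_mineral wool = L/(kA) = 0.11/(0.0388×36.8) = 0.07704 K/W
R_plasterboard = L/(kA) = 0.06/(0.171×36.8) = 0.009535 K/W
R_outer film = 1/(h_o·A) = 1/(12.5×36.8) = 0.002174 K/W
R_total = 0.08875 K/W
Q = ΔT / R_total = 134 / 0.08875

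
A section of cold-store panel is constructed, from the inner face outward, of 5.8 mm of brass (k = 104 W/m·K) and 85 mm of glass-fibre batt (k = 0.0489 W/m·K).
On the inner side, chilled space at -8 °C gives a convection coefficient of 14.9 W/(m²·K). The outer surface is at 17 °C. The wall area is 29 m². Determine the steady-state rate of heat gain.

Model the wall as resistances in series:
R_inner film = 1/(h_i·A) = 1/(14.9×29) = 0.002314 K/W
R_brass = L/(kA) = 0.0058/(104×29) = 1.923×10^-6 K/W
R_glass-fibre batt = L/(kA) = 0.085/(0.0489×29) = 0.05994 K/W
R_total = 0.06226 K/W
Q = ΔT / R_total = 25 / 0.06226

Q ≈ 402 W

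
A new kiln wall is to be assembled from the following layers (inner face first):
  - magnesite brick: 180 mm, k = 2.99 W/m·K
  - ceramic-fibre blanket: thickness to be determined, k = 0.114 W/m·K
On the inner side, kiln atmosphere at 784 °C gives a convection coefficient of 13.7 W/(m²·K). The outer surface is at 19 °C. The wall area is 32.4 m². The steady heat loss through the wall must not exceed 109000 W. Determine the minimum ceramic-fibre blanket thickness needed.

L ≈ 10.7 mm

Treating each layer as a thermal resistance in series:
R_inner film = 1/(h_i·A) = 1/(13.7×32.4) = 0.002253 K/W
R_magnesite brick = L/(kA) = 0.18/(2.99×32.4) = 0.001858 K/W
Sum of the known resistances R_other = 0.004111 K/W
Required total resistance R_tot = ΔT/Q_allow = 765/109000 = 0.007018 K/W
R_ceramic-fibre blanket = R_tot − R_other = 0.002907 K/W
L = R·k·A = 0.002907×0.114×32.4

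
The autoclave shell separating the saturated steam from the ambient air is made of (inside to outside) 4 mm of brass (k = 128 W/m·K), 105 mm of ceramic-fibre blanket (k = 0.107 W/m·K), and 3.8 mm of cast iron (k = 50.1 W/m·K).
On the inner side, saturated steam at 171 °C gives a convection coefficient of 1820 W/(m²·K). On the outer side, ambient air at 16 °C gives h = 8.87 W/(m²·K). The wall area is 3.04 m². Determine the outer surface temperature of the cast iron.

Thermal resistances in series:
R_inner film = 1/(h_i·A) = 1/(1820×3.04) = 1.807×10^-4 K/W
R_brass = L/(kA) = 0.004/(128×3.04) = 1.028×10^-5 K/W
R_ceramic-fibre blanket = L/(kA) = 0.105/(0.107×3.04) = 0.3228 K/W
R_cast iron = L/(kA) = 0.0038/(50.1×3.04) = 2.495×10^-5 K/W
R_outer film = 1/(h_o·A) = 1/(8.87×3.04) = 0.03709 K/W
R_total = 0.3601 K/W;  Q = ΔT/R_total = 155/0.3601 = 430.4 W
T_interface = T_inner − Q·ΣR(inner→interface) = 171 − 430×0.323

T ≈ 32 °C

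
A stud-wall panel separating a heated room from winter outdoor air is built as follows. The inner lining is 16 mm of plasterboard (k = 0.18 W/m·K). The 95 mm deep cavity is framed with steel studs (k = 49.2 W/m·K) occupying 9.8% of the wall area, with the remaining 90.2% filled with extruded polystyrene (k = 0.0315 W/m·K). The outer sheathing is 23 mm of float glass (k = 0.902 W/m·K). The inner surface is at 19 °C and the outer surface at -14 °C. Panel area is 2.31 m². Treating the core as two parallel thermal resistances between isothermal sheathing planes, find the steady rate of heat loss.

Q ≈ 569 W

Sheathing layers in series; stud and cavity paths in parallel between them.
R_inner = 0.016/(0.18×2.31) = 0.03848 K/W
R_stud  = 0.095/(49.2×0.098×2.31) = 0.008529 K/W
R_cav   = 0.095/(0.0315×0.902×2.31) = 1.447 K/W
1/R_core = 1/R_stud + 1/R_cav → R_core = 0.008479 K/W
R_outer = 0.023/(0.902×2.31) = 0.01104 K/W
R_total = 0.058 K/W
Q = ΔT/R_total = 33/0.058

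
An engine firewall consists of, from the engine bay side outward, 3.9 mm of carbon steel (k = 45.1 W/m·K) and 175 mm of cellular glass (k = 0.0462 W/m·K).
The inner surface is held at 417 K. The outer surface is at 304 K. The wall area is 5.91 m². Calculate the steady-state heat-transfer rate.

Q ≈ 176 W

Model the wall as resistances in series:
R_carbon steel = L/(kA) = 0.0039/(45.1×5.91) = 1.463×10^-5 K/W
R_cellular glass = L/(kA) = 0.175/(0.0462×5.91) = 0.6409 K/W
R_total = 0.6409 K/W
Q = ΔT / R_total = 113 / 0.6409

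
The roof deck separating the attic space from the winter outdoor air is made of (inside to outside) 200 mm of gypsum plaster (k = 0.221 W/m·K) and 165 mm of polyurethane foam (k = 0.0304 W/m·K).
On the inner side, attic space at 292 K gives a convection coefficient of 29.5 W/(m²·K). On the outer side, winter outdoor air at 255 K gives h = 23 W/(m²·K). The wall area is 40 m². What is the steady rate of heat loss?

Q ≈ 231 W

Series thermal resistances:
R_inner film = 1/(h_i·A) = 1/(29.5×40) = 8.475×10^-4 K/W
R_gypsum plaster = L/(kA) = 0.2/(0.221×40) = 0.02262 K/W
R_polyurethane foam = L/(kA) = 0.165/(0.0304×40) = 0.1357 K/W
R_outer film = 1/(h_o·A) = 1/(23×40) = 0.001087 K/W
R_total = 0.1602 K/W
Q = ΔT / R_total = 37 / 0.1602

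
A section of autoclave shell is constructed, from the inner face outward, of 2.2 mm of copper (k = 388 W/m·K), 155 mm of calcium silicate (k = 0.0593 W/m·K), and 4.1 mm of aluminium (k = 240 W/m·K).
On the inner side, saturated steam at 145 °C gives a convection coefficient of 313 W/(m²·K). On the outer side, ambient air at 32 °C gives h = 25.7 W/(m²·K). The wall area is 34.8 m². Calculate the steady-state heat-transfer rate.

Q ≈ 1480 W

Thermal resistances in series:
R_inner film = 1/(h_i·A) = 1/(313×34.8) = 9.181×10^-5 K/W
R_copper = L/(kA) = 0.0022/(388×34.8) = 1.629×10^-7 K/W
R_calcium silicate = L/(kA) = 0.155/(0.0593×34.8) = 0.07511 K/W
R_aluminium = L/(kA) = 0.0041/(240×34.8) = 4.909×10^-7 K/W
R_outer film = 1/(h_o·A) = 1/(25.7×34.8) = 0.001118 K/W
R_total = 0.07632 K/W
Q = ΔT / R_total = 113 / 0.07632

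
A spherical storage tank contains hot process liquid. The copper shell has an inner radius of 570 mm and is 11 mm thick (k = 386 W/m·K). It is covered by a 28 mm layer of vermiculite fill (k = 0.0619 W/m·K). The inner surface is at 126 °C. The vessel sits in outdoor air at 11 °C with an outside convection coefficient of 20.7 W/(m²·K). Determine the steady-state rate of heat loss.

Q ≈ 1030 W

For a spherical shell R = (1/r₁ − 1/r₂)/(4πk); film R = 1/(h·4πr²). In series:
R_copper shell = (1/0.57 − 1/0.581)/(4π×386) = 6.848×10^-6 K/W
R_vermiculite fill = (1/0.581 − 1/0.609)/(4π×0.0619) = 0.1017 K/W
R_outer film = 1/(h·4πr_o²) = 1/(20.7×4π×0.609²) = 0.01037 K/W
R_total = 0.1121 K/W
Q = ΔT/R_total = 115/0.1121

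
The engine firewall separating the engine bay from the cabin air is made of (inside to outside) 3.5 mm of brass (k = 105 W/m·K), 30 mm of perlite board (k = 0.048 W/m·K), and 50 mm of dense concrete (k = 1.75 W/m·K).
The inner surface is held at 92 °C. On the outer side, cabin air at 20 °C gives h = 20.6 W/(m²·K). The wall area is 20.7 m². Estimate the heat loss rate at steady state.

Series thermal resistances:
R_brass = L/(kA) = 0.0035/(105×20.7) = 1.61×10^-6 K/W
R_perlite board = L/(kA) = 0.03/(0.048×20.7) = 0.03019 K/W
R_dense concrete = L/(kA) = 0.05/(1.75×20.7) = 0.00138 K/W
R_outer film = 1/(h_o·A) = 1/(20.6×20.7) = 0.002345 K/W
R_total = 0.03392 K/W
Q = ΔT / R_total = 72 / 0.03392

Q ≈ 2120 W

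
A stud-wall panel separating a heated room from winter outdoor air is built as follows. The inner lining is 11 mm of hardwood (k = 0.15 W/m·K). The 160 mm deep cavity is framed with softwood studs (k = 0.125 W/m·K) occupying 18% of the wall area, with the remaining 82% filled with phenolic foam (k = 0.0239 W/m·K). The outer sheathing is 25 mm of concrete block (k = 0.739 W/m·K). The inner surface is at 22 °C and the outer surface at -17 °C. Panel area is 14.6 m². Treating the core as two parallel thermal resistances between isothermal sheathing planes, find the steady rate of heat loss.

Sheathing layers in series; stud and cavity paths in parallel between them.
R_inner = 0.011/(0.15×14.6) = 0.005023 K/W
R_stud  = 0.16/(0.125×0.18×14.6) = 0.4871 K/W
R_cav   = 0.16/(0.0239×0.82×14.6) = 0.5592 K/W
1/R_core = 1/R_stud + 1/R_cav → R_core = 0.2603 K/W
R_outer = 0.025/(0.739×14.6) = 0.002317 K/W
R_total = 0.2677 K/W
Q = ΔT/R_total = 39/0.2677

Q ≈ 146 W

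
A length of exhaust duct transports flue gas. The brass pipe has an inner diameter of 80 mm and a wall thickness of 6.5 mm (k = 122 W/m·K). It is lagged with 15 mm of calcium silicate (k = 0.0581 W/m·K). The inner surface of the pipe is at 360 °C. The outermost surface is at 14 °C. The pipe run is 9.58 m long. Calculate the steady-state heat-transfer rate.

Radial resistances (cylindrical: R_cond = ln(r_o/r_i)/(2πkL), R_conv = 1/(h·2πrL)):
R_brass pipe wall = ln(46.5/40)/(2π×122×9.58) = 2.05×10^-5 K/W
R_calcium silicate = ln(61.5/46.5)/(2π×0.0581×9.58) = 0.07995 K/W
R_total = 0.07997 K/W
Q = ΔT/R_total = 346/0.07997

Q ≈ 4330 W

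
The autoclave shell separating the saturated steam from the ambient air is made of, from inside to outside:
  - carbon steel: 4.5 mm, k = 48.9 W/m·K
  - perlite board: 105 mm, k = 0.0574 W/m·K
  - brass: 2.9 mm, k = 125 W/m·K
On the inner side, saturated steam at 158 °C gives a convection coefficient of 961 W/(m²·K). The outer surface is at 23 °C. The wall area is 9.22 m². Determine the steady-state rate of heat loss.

Series thermal resistances:
R_inner film = 1/(h_i·A) = 1/(961×9.22) = 1.129×10^-4 K/W
R_carbon steel = L/(kA) = 0.0045/(48.9×9.22) = 9.981×10^-6 K/W
R_perlite board = L/(kA) = 0.105/(0.0574×9.22) = 0.1984 K/W
R_brass = L/(kA) = 0.0029/(125×9.22) = 2.516×10^-6 K/W
R_total = 0.1985 K/W
Q = ΔT / R_total = 135 / 0.1985

Q ≈ 680 W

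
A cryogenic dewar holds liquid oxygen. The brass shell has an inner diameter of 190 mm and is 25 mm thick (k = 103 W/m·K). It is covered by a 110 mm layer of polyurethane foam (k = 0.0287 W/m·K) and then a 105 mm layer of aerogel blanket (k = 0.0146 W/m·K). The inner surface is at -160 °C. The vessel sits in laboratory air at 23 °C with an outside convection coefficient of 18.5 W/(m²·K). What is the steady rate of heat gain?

Q ≈ 9.88 W

Radial (spherical) resistances in series:
R_brass shell = (1/0.095 − 1/0.12)/(4π×103) = 0.001694 K/W
R_polyurethane foam = (1/0.12 − 1/0.23)/(4π×0.0287) = 11.05 K/W
R_aerogel blanket = (1/0.23 − 1/0.335)/(4π×0.0146) = 7.428 K/W
R_outer film = 1/(h·4πr_o²) = 1/(18.5×4π×0.335²) = 0.03833 K/W
R_total = 18.52 K/W
Q = ΔT/R_total = 183/18.52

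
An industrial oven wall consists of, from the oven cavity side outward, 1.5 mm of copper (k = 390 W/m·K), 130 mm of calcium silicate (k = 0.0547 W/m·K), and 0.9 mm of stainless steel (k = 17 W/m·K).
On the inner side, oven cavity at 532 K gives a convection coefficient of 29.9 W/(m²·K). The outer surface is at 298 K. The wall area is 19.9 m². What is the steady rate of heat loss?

Q ≈ 1930 W

Model the wall as resistances in series:
R_inner film = 1/(h_i·A) = 1/(29.9×19.9) = 0.001681 K/W
R_copper = L/(kA) = 0.0015/(390×19.9) = 1.933×10^-7 K/W
R_calcium silicate = L/(kA) = 0.13/(0.0547×19.9) = 0.1194 K/W
R_stainless steel = L/(kA) = 0.0009/(17×19.9) = 2.66×10^-6 K/W
R_total = 0.1211 K/W
Q = ΔT / R_total = 234 / 0.1211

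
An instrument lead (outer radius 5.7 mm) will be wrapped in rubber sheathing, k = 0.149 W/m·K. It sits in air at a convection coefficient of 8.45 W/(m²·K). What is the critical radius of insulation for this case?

r_cr ≈ 17.6 mm

For a cylinder r_cr = k/h = 0.149/8.45
r_cr = 17.6 mm; since the bare radius (5.7 mm) is below r_cr, adding a thin layer of insulation will *increase* heat loss.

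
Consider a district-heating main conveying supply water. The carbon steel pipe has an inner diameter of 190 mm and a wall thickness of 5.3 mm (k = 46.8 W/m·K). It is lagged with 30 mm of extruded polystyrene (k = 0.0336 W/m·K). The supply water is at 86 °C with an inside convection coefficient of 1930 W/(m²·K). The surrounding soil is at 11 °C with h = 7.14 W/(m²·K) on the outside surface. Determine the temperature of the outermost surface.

Radial resistances (cylindrical: R_cond = ln(r_o/r_i)/(2πkL), R_conv = 1/(h·2πrL)):
R_inner film = 1/(h_i·2πr₁L) = 1/(1930×2π×0.095×1) = 8.68×10^-4 K/W
R_carbon steel pipe wall = ln(100.3/95)/(2π×46.8×1) = 1.846×10^-4 K/W
R_extruded polystyrene = ln(130.3/100.3)/(2π×0.0336×1) = 1.239 K/W
R_outer film = 1/(h_o·2πr_oL) = 1/(7.14×2π×0.1303×1) = 0.1711 K/W
R_total = 1.412 K/W
Q = ΔT/R_total = 75/1.412
Q = 53.1 W/m
T_interface = T_inner − Q·ΣR(inner→interface) = 86 − 53.1×1.241

T ≈ 20.1 °C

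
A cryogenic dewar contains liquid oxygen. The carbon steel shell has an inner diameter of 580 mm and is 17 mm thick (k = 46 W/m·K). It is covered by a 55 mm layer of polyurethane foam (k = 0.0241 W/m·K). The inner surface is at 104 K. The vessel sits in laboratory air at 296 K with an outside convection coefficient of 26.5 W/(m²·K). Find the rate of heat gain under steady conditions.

Each spherical layer contributes R = (1/r_i − 1/r_o)/(4πk):
R_carbon steel shell = (1/0.29 − 1/0.307)/(4π×46) = 3.303×10^-4 K/W
R_polyurethane foam = (1/0.307 − 1/0.362)/(4π×0.0241) = 1.634 K/W
R_outer film = 1/(h·4πr_o²) = 1/(26.5×4π×0.362²) = 0.02292 K/W
R_total = 1.657 K/W
Q = ΔT/R_total = 192/1.657

Q ≈ 116 W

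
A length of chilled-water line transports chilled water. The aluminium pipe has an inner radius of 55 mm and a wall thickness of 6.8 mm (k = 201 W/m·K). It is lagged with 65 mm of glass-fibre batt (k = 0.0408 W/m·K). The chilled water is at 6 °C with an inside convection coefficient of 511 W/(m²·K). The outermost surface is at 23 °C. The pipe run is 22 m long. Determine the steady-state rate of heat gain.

Cylindrical conduction, so R = ln(r₂/r₁)/(2πkL) per layer, in series:
R_inner film = 1/(h_i·2πr₁L) = 1/(511×2π×0.055×22) = 2.574×10^-4 K/W
R_aluminium pipe wall = ln(61.8/55)/(2π×201×22) = 4.196×10^-6 K/W
R_glass-fibre batt = ln(126.8/61.8)/(2π×0.0408×22) = 0.1274 K/W
R_total = 0.1277 K/W
Q = ΔT/R_total = 17/0.1277

Q ≈ 133 W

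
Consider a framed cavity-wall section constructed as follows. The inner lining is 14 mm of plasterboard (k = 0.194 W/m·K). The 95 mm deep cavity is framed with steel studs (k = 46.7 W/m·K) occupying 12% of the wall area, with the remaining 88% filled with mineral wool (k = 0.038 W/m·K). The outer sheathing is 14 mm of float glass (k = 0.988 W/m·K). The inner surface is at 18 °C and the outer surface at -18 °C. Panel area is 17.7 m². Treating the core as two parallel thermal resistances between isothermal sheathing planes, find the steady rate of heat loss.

Q ≈ 6180 W

Sheathing layers in series; stud and cavity paths in parallel between them.
R_inner = 0.014/(0.194×17.7) = 0.004077 K/W
R_stud  = 0.095/(46.7×0.12×17.7) = 9.578×10^-4 K/W
R_cav   = 0.095/(0.038×0.88×17.7) = 0.1605 K/W
1/R_core = 1/R_stud + 1/R_cav → R_core = 9.521×10^-4 K/W
R_outer = 0.014/(0.988×17.7) = 8.006×10^-4 K/W
R_total = 0.00583 K/W
Q = ΔT/R_total = 36/0.00583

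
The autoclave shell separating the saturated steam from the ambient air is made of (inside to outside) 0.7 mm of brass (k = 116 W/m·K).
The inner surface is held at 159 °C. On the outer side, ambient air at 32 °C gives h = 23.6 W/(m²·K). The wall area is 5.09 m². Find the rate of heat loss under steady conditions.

Treating each layer as a thermal resistance in series:
R_brass = L/(kA) = 0.0007/(116×5.09) = 1.186×10^-6 K/W
R_outer film = 1/(h_o·A) = 1/(23.6×5.09) = 0.008325 K/W
R_total = 0.008326 K/W
Q = ΔT / R_total = 127 / 0.008326

Q ≈ 15300 W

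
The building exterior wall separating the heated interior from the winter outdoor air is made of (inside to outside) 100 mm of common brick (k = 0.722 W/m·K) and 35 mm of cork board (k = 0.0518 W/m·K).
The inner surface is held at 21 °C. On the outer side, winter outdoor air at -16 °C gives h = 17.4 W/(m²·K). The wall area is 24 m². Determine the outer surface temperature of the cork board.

T ≈ -13.6 °C

Treating each layer as a thermal resistance in series:
R_common brick = L/(kA) = 0.1/(0.722×24) = 0.005771 K/W
R_cork board = L/(kA) = 0.035/(0.0518×24) = 0.02815 K/W
R_outer film = 1/(h_o·A) = 1/(17.4×24) = 0.002395 K/W
R_total = 0.03632 K/W;  Q = ΔT/R_total = 37/0.03632 = 1019 W
T_interface = T_inner − Q·ΣR(inner→interface) = 21 − 1020×0.03392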